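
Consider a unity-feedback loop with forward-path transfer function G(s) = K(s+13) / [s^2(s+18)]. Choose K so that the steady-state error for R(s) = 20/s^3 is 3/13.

System type = 2 (two poles at s=0).
K_a = lim_{s→0} s^2·G(s) = K·13 / (18) = (13/18)·K.
e_ss = 20/K_a = 3/13 ⇒ K_a = 260/3 ⇒ K = (260/3)/(13/18) = 120.

120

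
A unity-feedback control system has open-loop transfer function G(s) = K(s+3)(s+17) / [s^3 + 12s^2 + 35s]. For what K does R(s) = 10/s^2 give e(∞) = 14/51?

25

Lowest-order denominator term is 35s, so the open loop has 1 pole at the origin → type 1 system.
K_v = lim_{s→0} s·G(s) = K·3·17 / 35 = (51/35)·K.
e_ss = 10/K_v = 14/51 ⇒ K_v = 255/7 ⇒ K = (255/7)/(51/35) = 25.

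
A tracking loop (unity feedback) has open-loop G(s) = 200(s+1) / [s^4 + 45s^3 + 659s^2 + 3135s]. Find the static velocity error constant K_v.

The denominator has no term below 3135s — 1 pole at s=0, type 1.
K_v = lim_{s→0} s·G(s) = 200·1 / 3135 = 40/627.

40/627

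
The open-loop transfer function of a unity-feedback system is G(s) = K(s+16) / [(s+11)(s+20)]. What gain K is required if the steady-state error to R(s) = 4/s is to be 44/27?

20

The open loop has no poles at the origin → type 0 system.
K_p = lim_{s→0} G(s) = K·16 / (11·20) = (4/55)·K.
e_ss = 4/(1 + K_p) = 44/27 ⇒ 1 + (4/55)·K = 27/11 ⇒ K = 20.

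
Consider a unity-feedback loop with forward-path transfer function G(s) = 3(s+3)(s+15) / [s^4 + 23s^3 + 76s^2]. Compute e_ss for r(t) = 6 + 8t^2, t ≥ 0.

1216/135

Lowest-order denominator term is 76s^2, so the open loop has 2 poles at the origin → type 2 system. By superposition:
  • 6: tracked with zero error.
  • 8t^2: e_ss = 16/K_a with K_a=135/76 → 1216/135.
Total e_ss = 1216/135.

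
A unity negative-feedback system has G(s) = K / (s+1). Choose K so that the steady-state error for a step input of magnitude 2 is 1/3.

System type = 0 (no poles at s=0).
K_p = lim_{s→0} G(s) = K / (1) = 1·K.
e_ss = 2/(1 + K_p) = 1/3 ⇒ 1 + 1·K = 6 ⇒ K = 5.

5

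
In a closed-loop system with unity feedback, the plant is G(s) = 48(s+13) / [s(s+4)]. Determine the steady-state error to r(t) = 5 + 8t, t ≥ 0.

System type = 1 (one pole at s=0). By superposition:
  • 5: tracked with zero error.
  • 8t: e_ss = 8/K_v with K_v=156 → 2/39.
Total e_ss = 2/39.

2/39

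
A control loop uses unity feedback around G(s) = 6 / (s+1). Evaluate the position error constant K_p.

6

The open loop has no poles at the origin → type 0 system.
K_p = lim_{s→0} G(s) = 6 / (1) = 6.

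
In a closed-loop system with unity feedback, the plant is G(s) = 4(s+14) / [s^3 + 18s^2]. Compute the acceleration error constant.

The denominator has no term below 18s^2 — 2 poles at s=0, type 2.
K_a = lim_{s→0} s^2·G(s) = 4·14 / 18 = 28/9.

28/9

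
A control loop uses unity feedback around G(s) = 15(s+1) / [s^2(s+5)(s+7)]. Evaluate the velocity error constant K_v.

K_v = lim_{s→0} s·G(s); with 2 poles at the origin the limit diverges, so K_v = ∞.

infinity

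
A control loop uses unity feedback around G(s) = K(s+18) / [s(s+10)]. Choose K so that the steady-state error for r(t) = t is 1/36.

20

G(s) has one factor of s in the denominator, so the system is type 1.
K_v = lim_{s→0} s·G(s) = K·18 / (10) = 1.8·K.
e_ss = 1/K_v = 1/36 ⇒ K_v = 36 ⇒ K = 36/1.8 = 20.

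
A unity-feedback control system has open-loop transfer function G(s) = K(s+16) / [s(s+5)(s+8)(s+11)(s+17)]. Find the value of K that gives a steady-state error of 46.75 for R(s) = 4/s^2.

40

System type = 1 (one pole at s=0).
K_v = lim_{s→0} s·G(s) = K·16 / (5·8·11·17) = (2/935)·K.
e_ss = 4/K_v = 46.75 ⇒ K_v = 16/187 ⇒ K = (16/187)/(2/935) = 40.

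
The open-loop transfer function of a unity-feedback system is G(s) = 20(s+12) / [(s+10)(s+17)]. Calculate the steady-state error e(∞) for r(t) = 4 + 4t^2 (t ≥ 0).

infinity

G(s) has no factors of s in the denominator, so the system is type 0. Taking each input component in turn:
  • 4: e_ss = 4/(1+K_p) with K_p=24/17 → 68/41.
  • 4t^2: a type-0 system cannot track it, e_ss → ∞.
The unbounded component dominates.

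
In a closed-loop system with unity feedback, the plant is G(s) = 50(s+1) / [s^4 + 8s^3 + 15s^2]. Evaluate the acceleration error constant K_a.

Factoring s^2 from the denominator leaves a polynomial with constant term 15, so the system is type 2.
K_a = lim_{s→0} s^2·G(s) = 50·1 / 15 = 10/3.

10/3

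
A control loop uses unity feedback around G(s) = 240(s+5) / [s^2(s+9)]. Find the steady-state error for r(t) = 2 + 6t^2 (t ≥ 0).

0.09

System type = 2 (two poles at s=0). Taking each input component in turn:
  • 2: tracked with zero error.
  • 6t^2: e_ss = 12/K_a with K_a=400/3 → 0.09.
Total e_ss = 0.09.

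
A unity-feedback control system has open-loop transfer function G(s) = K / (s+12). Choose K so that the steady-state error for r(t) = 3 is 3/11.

120

G(s) has no factors of s in the denominator, so the system is type 0.
K_p = lim_{s→0} G(s) = K / (12) = (1/12)·K.
e_ss = 3/(1 + K_p) = 3/11 ⇒ 1 + (1/12)·K = 11 ⇒ K = 120.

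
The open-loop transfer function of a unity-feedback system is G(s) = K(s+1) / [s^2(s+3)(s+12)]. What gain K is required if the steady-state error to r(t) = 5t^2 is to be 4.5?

80

Two free integrators in G(s): this is a type 2 system.
K_a = lim_{s→0} s^2·G(s) = K·1 / (3·12) = (1/36)·K.
e_ss = 10/K_a = 4.5 ⇒ K_a = 20/9 ⇒ K = (20/9)/(1/36) = 80.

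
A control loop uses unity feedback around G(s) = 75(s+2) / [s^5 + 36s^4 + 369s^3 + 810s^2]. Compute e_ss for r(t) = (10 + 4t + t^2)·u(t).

The denominator has no term below 810s^2 — 2 poles at s=0, type 2. Treating each term separately:
  • 10: tracked with zero error.
  • 4t: tracked with zero error.
  • t^2: e_ss = 2/K_a with K_a=5/27 → 10.8.
Total e_ss = 10.8.

10.8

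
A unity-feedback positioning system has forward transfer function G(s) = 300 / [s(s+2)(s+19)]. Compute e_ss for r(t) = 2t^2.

infinity

G(s) has one factor of s in the denominator, so the system is type 1.
For a type-1 system K_a = 0, so e_ss to a parabolic input is unbounded.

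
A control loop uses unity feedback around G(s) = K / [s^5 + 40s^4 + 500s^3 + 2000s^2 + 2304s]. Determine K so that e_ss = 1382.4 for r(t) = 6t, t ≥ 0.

10

The denominator has no term below 2304s — 1 pole at s=0, type 1.
K_v = lim_{s→0} s·G(s) = K / 2304 = (1/2304)·K.
e_ss = 6/K_v = 1382.4 ⇒ K_v = 5/1152 ⇒ K = (5/1152)/(1/2304) = 10.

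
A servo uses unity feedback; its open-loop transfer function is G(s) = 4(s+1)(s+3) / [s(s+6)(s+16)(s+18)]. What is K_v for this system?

1/144

System type = 1 (one pole at s=0).
K_v = lim_{s→0} s·G(s) = 4·1·3 / (6·16·18) = 1/144.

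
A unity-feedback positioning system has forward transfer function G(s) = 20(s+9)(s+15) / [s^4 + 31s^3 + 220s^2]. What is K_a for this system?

Factoring s^2 from the denominator leaves a polynomial with constant term 220, so the system is type 2.
K_a = lim_{s→0} s^2·G(s) = 20·9·15 / 220 = 135/11.

135/11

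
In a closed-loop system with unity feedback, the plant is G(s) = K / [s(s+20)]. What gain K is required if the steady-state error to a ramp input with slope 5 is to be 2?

50

System type = 1 (one pole at s=0).
K_v = lim_{s→0} s·G(s) = K / (20) = 0.05·K.
e_ss = 5/K_v = 2 ⇒ K_v = 2.5 ⇒ K = 2.5/0.05 = 50.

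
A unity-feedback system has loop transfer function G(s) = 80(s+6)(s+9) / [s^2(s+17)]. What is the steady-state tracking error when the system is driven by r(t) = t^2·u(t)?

17/2160

G(s) has two factors of s in the denominator, so the system is type 2.
K_a = lim_{s→0} s^2·G(s) = 80·6·9 / (17) = 4320/17.
r(t) = t^2 gives R(s) = 2/s^3.
e_ss = 2/K_a = 2/(4320/17) = 17/2160.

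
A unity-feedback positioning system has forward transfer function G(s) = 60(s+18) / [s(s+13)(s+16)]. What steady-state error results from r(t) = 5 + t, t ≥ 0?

G(s) has one factor of s in the denominator, so the system is type 1. By superposition:
  • 5: tracked with zero error.
  • t: e_ss = 1/K_v with K_v=135/26 → 26/135.
Total e_ss = 26/135.

26/135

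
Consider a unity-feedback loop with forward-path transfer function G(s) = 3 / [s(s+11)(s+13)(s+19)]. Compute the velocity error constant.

3/2717

G(s) has one factor of s in the denominator, so the system is type 1.
K_v = lim_{s→0} s·G(s) = 3 / (11·13·19) = 3/2717.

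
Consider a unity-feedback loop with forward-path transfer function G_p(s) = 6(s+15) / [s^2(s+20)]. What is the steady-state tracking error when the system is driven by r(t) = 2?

0

G_p(s) has two factors of s in the denominator, so the system is type 2.
K_p = ∞ for a type-2 system; e_ss to a step is zero.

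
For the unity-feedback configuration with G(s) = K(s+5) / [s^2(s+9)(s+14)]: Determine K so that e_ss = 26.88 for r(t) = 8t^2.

Two free integrators in G(s): this is a type 2 system.
K_a = lim_{s→0} s^2·G(s) = K·5 / (9·14) = (5/126)·K.
e_ss = 16/K_a = 26.88 ⇒ K_a = 25/42 ⇒ K = (25/42)/(5/126) = 15.

15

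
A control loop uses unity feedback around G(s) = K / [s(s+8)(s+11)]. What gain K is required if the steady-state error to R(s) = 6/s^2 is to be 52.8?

One free integrator in G(s): this is a type 1 system.
K_v = lim_{s→0} s·G(s) = K / (8·11) = (1/88)·K.
e_ss = 6/K_v = 52.8 ⇒ K_v = 5/44 ⇒ K = (5/44)/(1/88) = 10.

10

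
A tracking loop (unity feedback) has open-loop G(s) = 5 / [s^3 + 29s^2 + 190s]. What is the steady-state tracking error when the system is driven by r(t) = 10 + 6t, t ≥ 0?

228

Lowest-order denominator term is 190s, so the open loop has 1 pole at the origin → type 1 system. Treating each term separately:
  • 10: tracked with zero error.
  • 6t: e_ss = 6/K_v with K_v=1/38 → 228.
Total e_ss = 228.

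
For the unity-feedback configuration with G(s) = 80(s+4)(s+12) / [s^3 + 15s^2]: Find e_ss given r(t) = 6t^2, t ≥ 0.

Lowest-order denominator term is 15s^2, so the open loop has 2 poles at the origin → type 2 system.
K_a = lim_{s→0} s^2·G(s) = 80·4·12 / 15 = 256.
r(t) = 6t^2 gives R(s) = 12/s^3.
e_ss = 12/K_a = 12/256 = 3/64.

3/64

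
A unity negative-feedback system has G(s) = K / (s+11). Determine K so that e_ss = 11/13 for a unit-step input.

2

No free integrators in G(s): this is a type 0 system.
K_p = lim_{s→0} G(s) = K / (11) = (1/11)·K.
e_ss = 1/(1 + K_p) = 11/13 ⇒ 1 + (1/11)·K = 13/11 ⇒ K = 2.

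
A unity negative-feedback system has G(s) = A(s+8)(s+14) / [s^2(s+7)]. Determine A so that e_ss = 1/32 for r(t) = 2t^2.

8

Two free integrators in G(s): this is a type 2 system.
K_a = lim_{s→0} s^2·G(s) = A·8·14 / (7) = 16·A.
e_ss = 4/K_a = 1/32 ⇒ K_a = 128 ⇒ A = 128/16 = 8.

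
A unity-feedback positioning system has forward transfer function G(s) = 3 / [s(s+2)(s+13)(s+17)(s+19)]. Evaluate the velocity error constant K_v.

System type = 1 (one pole at s=0).
K_v = lim_{s→0} s·G(s) = 3 / (2·13·17·19) = 3/8398.

3/8398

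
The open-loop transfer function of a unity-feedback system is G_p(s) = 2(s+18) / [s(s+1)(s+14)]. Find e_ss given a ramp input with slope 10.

G_p(s) has one factor of s in the denominator, so the system is type 1.
K_v = lim_{s→0} s·G_p(s) = 2·18 / (1·14) = 18/7.
e_ss = 10/K_v = 10/(18/7) = 35/9.

35/9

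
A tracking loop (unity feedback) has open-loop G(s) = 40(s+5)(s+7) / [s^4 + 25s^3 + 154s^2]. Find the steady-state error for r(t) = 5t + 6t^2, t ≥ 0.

1.32

The denominator has no term below 154s^2 — 2 poles at s=0, type 2. Treating each term separately:
  • 5t: tracked with zero error.
  • 6t^2: e_ss = 12/K_a with K_a=100/11 → 1.32.
Total e_ss = 1.32.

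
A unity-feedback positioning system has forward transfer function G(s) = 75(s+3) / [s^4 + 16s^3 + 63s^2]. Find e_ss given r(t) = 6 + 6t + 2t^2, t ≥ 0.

1.12

Factoring s^2 from the denominator leaves a polynomial with constant term 63, so the system is type 2. Taking each input component in turn:
  • 6: tracked with zero error.
  • 6t: tracked with zero error.
  • 2t^2: e_ss = 4/K_a with K_a=25/7 → 1.12.
Total e_ss = 1.12.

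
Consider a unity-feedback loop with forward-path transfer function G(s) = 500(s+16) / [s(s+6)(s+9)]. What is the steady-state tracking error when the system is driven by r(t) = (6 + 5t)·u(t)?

27/800

System type = 1 (one pole at s=0). Treating each term separately:
  • 6: tracked with zero error.
  • 5t: e_ss = 5/K_v with K_v=4000/27 → 27/800.
Total e_ss = 27/800.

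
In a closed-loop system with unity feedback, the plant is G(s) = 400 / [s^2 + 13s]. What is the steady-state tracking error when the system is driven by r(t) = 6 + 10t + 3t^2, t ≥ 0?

Lowest-order denominator term is 13s, so the open loop has 1 pole at the origin → type 1 system. By superposition:
  • 6: tracked with zero error.
  • 10t: e_ss = 10/K_v with K_v=400/13 → 0.325.
  • 3t^2: a type-1 system cannot track it, e_ss → ∞.
The unbounded component dominates.

infinity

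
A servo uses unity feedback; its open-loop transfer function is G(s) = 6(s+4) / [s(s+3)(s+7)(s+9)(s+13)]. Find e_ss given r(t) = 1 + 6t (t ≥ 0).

The open loop has one pole at the origin → type 1 system. Taking each input component in turn:
  • 1: tracked with zero error.
  • 6t: e_ss = 6/K_v with K_v=8/819 → 614.25.
Total e_ss = 614.25.

614.25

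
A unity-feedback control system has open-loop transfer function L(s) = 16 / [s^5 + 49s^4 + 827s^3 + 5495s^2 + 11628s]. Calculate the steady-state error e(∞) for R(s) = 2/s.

Lowest-order denominator term is 11628s, so the open loop has 1 pole at the origin → type 1 system.
K_p = ∞ for a type-1 system; e_ss to a step is zero.

0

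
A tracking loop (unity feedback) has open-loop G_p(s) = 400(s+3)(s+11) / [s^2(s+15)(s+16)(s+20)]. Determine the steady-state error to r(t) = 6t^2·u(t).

System type = 2 (two poles at s=0).
K_a = lim_{s→0} s^2·G_p(s) = 400·3·11 / (15·16·20) = 2.75.
r(t) = 6t^2 gives R(s) = 12/s^3.
e_ss = 12/K_a = 12/2.75 = 48/11.

48/11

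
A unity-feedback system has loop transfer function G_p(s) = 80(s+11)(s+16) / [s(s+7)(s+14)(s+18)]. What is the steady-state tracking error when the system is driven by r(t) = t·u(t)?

441/3520

The open loop has one pole at the origin → type 1 system.
K_v = lim_{s→0} s·G_p(s) = 80·11·16 / (7·14·18) = 3520/441.
e_ss = 1/K_v = 1/(3520/441) = 441/3520.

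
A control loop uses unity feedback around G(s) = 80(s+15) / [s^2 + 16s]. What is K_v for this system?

75

Lowest-order denominator term is 16s, so the open loop has 1 pole at the origin → type 1 system.
K_v = lim_{s→0} s·G(s) = 80·15 / 16 = 75.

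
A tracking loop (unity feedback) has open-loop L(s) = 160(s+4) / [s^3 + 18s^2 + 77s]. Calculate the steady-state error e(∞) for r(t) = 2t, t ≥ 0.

Lowest-order denominator term is 77s, so the open loop has 1 pole at the origin → type 1 system.
K_v = lim_{s→0} s·L(s) = 160·4 / 77 = 640/77.
e_ss = 2/K_v = 2/(640/77) = 77/320.

77/320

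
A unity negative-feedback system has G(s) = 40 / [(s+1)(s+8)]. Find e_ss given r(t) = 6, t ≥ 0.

G(s) has no factors of s in the denominator, so the system is type 0.
K_p = lim_{s→0} G(s) = 40 / (1·8) = 5.
e_ss = 6/(1 + K_p) = 6/6 = 1.

1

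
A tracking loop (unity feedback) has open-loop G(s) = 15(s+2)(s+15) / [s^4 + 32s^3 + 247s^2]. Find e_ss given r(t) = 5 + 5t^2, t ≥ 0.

247/45

Lowest-order denominator term is 247s^2, so the open loop has 2 poles at the origin → type 2 system. Treating each term separately:
  • 5: tracked with zero error.
  • 5t^2: e_ss = 10/K_a with K_a=450/247 → 247/45.
Total e_ss = 247/45.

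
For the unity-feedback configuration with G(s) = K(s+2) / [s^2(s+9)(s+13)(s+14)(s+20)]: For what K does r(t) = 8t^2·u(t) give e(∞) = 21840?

12

Two free integrators in G(s): this is a type 2 system.
K_a = lim_{s→0} s^2·G(s) = K·2 / (9·13·14·20) = (1/16380)·K.
e_ss = 16/K_a = 21840 ⇒ K_a = 1/1365 ⇒ K = (1/1365)/(1/16380) = 12.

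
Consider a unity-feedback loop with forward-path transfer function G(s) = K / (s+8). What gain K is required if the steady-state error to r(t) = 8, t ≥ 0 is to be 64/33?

25

The open loop has no poles at the origin → type 0 system.
K_p = lim_{s→0} G(s) = K / (8) = 0.125·K.
e_ss = 8/(1 + K_p) = 64/33 ⇒ 1 + 0.125·K = 4.125 ⇒ K = 25.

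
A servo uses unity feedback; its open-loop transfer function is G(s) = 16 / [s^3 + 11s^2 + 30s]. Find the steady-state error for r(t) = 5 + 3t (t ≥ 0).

5.625

Lowest-order denominator term is 30s, so the open loop has 1 pole at the origin → type 1 system. Taking each input component in turn:
  • 5: tracked with zero error.
  • 3t: e_ss = 3/K_v with K_v=8/15 → 5.625.
Total e_ss = 5.625.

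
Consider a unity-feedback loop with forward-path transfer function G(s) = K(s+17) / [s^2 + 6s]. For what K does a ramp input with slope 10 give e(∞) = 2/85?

The denominator has no term below 6s — 1 pole at s=0, type 1.
K_v = lim_{s→0} s·G(s) = K·17 / 6 = (17/6)·K.
e_ss = 10/K_v = 2/85 ⇒ K_v = 425 ⇒ K = 425/(17/6) = 150.

150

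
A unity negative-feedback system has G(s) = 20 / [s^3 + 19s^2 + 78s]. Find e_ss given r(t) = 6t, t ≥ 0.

Lowest-order denominator term is 78s, so the open loop has 1 pole at the origin → type 1 system.
K_v = lim_{s→0} s·G(s) = 20 / 78 = 10/39.
e_ss = 6/K_v = 6/(10/39) = 23.4.

23.4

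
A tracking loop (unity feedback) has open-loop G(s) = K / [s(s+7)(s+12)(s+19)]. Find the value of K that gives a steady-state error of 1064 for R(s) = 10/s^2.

15

One free integrator in G(s): this is a type 1 system.
K_v = lim_{s→0} s·G(s) = K / (7·12·19) = (1/1596)·K.
e_ss = 10/K_v = 1064 ⇒ K_v = 5/532 ⇒ K = (5/532)/(1/1596) = 15.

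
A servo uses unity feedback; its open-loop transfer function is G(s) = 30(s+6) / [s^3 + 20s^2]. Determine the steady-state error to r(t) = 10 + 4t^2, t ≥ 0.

8/9

Lowest-order denominator term is 20s^2, so the open loop has 2 poles at the origin → type 2 system. Taking each input component in turn:
  • 10: tracked with zero error.
  • 4t^2: e_ss = 8/K_a with K_a=9 → 8/9.
Total e_ss = 8/9.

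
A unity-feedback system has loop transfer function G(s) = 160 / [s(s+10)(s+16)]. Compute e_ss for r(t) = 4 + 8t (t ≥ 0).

8

One free integrator in G(s): this is a type 1 system. Taking each input component in turn:
  • 4: tracked with zero error.
  • 8t: e_ss = 8/K_v with K_v=1 → 8.
Total e_ss = 8.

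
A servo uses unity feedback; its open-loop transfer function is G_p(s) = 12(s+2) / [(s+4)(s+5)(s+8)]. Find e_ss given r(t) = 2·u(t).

40/23

System type = 0 (no poles at s=0).
K_p = lim_{s→0} G_p(s) = 12·2 / (4·5·8) = 0.15.
e_ss = 2/(1 + K_p) = 2/1.15 = 40/23.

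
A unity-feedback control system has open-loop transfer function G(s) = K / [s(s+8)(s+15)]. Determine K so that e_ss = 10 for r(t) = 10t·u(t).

One free integrator in G(s): this is a type 1 system.
K_v = lim_{s→0} s·G(s) = K / (8·15) = (1/120)·K.
e_ss = 10/K_v = 10 ⇒ K_v = 1 ⇒ K = 1/(1/120) = 120.

120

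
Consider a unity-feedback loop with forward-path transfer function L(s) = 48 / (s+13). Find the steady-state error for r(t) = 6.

System type = 0 (no poles at s=0).
K_p = lim_{s→0} L(s) = 48 / (13) = 48/13.
e_ss = 6/(1 + K_p) = 6/(61/13) = 78/61.

78/61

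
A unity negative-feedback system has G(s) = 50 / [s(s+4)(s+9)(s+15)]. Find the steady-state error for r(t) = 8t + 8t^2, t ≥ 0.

infinity

G(s) has one factor of s in the denominator, so the system is type 1. By superposition:
  • 8t: e_ss = 8/K_v with K_v=5/54 → 86.4.
  • 8t^2: a type-1 system cannot track it, e_ss → ∞.
The unbounded component dominates.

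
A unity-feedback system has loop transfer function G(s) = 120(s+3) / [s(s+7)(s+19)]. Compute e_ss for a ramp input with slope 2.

System type = 1 (one pole at s=0).
K_v = lim_{s→0} s·G(s) = 120·3 / (7·19) = 360/133.
e_ss = 2/K_v = 2/(360/133) = 133/180.

133/180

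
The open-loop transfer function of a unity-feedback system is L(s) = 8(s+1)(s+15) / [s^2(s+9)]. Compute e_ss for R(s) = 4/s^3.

0.3

The open loop has two poles at the origin → type 2 system.
K_a = lim_{s→0} s^2·L(s) = 8·1·15 / (9) = 40/3.
r(t) = 2t^2 gives R(s) = 4/s^3.
e_ss = 4/K_a = 4/(40/3) = 0.3.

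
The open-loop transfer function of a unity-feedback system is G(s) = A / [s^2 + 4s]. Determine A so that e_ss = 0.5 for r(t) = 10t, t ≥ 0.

Factoring s from the denominator leaves a polynomial with constant term 4, so the system is type 1.
K_v = lim_{s→0} s·G(s) = A / 4 = 0.25·A.
e_ss = 10/K_v = 0.5 ⇒ K_v = 20 ⇒ A = 20/0.25 = 80.

80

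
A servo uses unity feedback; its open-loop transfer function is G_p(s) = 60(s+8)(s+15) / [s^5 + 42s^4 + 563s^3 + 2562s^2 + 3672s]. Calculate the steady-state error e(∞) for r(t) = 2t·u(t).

The denominator has no term below 3672s — 1 pole at s=0, type 1.
K_v = lim_{s→0} s·G_p(s) = 60·8·15 / 3672 = 100/51.
e_ss = 2/K_v = 2/(100/51) = 1.02.

1.02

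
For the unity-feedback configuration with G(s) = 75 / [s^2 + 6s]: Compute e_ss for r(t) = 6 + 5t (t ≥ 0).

Factoring s from the denominator leaves a polynomial with constant term 6, so the system is type 1. By superposition:
  • 6: tracked with zero error.
  • 5t: e_ss = 5/K_v with K_v=12.5 → 0.4.
Total e_ss = 0.4.

0.4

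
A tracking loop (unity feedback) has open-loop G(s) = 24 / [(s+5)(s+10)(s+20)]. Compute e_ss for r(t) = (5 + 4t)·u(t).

The open loop has no poles at the origin → type 0 system. Taking each input component in turn:
  • 5: e_ss = 5/(1+K_p) with K_p=0.024 → 625/128.
  • 4t: a type-0 system cannot track it, e_ss → ∞.
The unbounded component dominates.

infinity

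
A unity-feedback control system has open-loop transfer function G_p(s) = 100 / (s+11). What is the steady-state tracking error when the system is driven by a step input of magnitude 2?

No free integrators in G_p(s): this is a type 0 system.
K_p = lim_{s→0} G_p(s) = 100 / (11) = 100/11.
e_ss = 2/(1 + K_p) = 2/(111/11) = 22/111.

22/111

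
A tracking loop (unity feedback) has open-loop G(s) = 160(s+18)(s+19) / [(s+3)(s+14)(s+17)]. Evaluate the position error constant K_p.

9120/119

System type = 0 (no poles at s=0).
K_p = lim_{s→0} G(s) = 160·18·19 / (3·14·17) = 9120/119.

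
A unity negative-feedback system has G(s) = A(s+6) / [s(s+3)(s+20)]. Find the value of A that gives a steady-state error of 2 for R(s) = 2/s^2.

The open loop has one pole at the origin → type 1 system.
K_v = lim_{s→0} s·G(s) = A·6 / (3·20) = 0.1·A.
e_ss = 2/K_v = 2 ⇒ K_v = 1 ⇒ A = 1/0.1 = 10.

10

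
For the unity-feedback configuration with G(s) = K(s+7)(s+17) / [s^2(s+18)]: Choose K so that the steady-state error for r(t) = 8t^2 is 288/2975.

G(s) has two factors of s in the denominator, so the system is type 2.
K_a = lim_{s→0} s^2·G(s) = K·7·17 / (18) = (119/18)·K.
e_ss = 16/K_a = 288/2975 ⇒ K_a = 2975/18 ⇒ K = (2975/18)/(119/18) = 25.

25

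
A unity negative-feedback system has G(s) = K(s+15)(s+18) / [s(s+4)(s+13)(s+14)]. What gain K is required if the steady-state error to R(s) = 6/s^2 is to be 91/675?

120

System type = 1 (one pole at s=0).
K_v = lim_{s→0} s·G(s) = K·15·18 / (4·13·14) = (135/364)·K.
e_ss = 6/K_v = 91/675 ⇒ K_v = 4050/91 ⇒ K = (4050/91)/(135/364) = 120.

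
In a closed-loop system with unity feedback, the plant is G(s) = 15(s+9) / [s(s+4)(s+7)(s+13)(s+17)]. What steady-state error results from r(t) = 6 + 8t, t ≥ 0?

System type = 1 (one pole at s=0). Taking each input component in turn:
  • 6: tracked with zero error.
  • 8t: e_ss = 8/K_v with K_v=135/6188 → 49504/135.
Total e_ss = 49504/135.

49504/135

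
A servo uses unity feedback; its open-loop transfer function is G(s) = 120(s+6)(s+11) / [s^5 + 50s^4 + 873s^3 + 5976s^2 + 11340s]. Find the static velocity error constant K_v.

44/63

Lowest-order denominator term is 11340s, so the open loop has 1 pole at the origin → type 1 system.
K_v = lim_{s→0} s·G(s) = 120·6·11 / 11340 = 44/63.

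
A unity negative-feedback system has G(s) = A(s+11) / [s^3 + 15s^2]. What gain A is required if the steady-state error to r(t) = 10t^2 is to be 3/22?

The denominator has no term below 15s^2 — 2 poles at s=0, type 2.
K_a = lim_{s→0} s^2·G(s) = A·11 / 15 = (11/15)·A.
e_ss = 20/K_a = 3/22 ⇒ K_a = 440/3 ⇒ A = (440/3)/(11/15) = 200.

200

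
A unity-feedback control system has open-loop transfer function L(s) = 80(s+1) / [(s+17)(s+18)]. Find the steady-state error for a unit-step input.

No free integrators in L(s): this is a type 0 system.
K_p = lim_{s→0} L(s) = 80·1 / (17·18) = 40/153.
e_ss = 1/(1 + K_p) = 1/(193/153) = 153/193.

153/193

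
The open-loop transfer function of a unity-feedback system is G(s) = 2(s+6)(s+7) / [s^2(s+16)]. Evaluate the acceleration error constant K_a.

Two free integrators in G(s): this is a type 2 system.
K_a = lim_{s→0} s^2·G(s) = 2·6·7 / (16) = 5.25.

5.25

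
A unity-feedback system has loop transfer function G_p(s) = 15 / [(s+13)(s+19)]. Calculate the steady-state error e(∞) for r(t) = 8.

System type = 0 (no poles at s=0).
K_p = lim_{s→0} G_p(s) = 15 / (13·19) = 15/247.
e_ss = 8/(1 + K_p) = 8/(262/247) = 988/131.

988/131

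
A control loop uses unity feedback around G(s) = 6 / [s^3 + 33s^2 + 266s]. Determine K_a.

The denominator has no term below 266s — 1 pole at s=0, type 1.
K_a = lim_{s→0} s^2·G(s) = 0 (the extra factor of s kills the finite limit).

0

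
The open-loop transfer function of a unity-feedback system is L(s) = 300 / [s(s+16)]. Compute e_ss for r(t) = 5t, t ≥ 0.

4/15

System type = 1 (one pole at s=0).
K_v = lim_{s→0} s·L(s) = 300 / (16) = 18.75.
e_ss = 5/K_v = 5/18.75 = 4/15.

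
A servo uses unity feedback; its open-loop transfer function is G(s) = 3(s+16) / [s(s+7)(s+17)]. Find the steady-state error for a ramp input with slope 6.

14.875

One free integrator in G(s): this is a type 1 system.
K_v = lim_{s→0} s·G(s) = 3·16 / (7·17) = 48/119.
e_ss = 6/K_v = 6/(48/119) = 14.875.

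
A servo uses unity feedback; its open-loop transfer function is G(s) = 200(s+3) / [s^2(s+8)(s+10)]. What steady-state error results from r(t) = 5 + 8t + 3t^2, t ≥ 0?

System type = 2 (two poles at s=0). Taking each input component in turn:
  • 5: tracked with zero error.
  • 8t: tracked with zero error.
  • 3t^2: e_ss = 6/K_a with K_a=7.5 → 0.8.
Total e_ss = 0.8.

0.8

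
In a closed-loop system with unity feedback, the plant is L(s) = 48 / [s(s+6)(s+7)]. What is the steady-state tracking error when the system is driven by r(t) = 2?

0

The open loop has one pole at the origin → type 1 system.
K_p = ∞ for a type-1 system; e_ss to a step is zero.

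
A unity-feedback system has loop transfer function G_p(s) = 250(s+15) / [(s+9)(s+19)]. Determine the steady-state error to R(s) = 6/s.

342/1307

The open loop has no poles at the origin → type 0 system.
K_p = lim_{s→0} G_p(s) = 250·15 / (9·19) = 1250/57.
e_ss = 6/(1 + K_p) = 6/(1307/57) = 342/1307.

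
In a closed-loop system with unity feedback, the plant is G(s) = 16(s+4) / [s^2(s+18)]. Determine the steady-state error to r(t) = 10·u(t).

The open loop has two poles at the origin → type 2 system.
A type-2 system has K_p = ∞, so it tracks a step input with zero steady-state error.

0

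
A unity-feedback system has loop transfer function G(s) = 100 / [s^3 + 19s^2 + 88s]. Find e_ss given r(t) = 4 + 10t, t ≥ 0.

8.8

Factoring s from the denominator leaves a polynomial with constant term 88, so the system is type 1. Taking each input component in turn:
  • 4: tracked with zero error.
  • 10t: e_ss = 10/K_v with K_v=25/22 → 8.8.
Total e_ss = 8.8.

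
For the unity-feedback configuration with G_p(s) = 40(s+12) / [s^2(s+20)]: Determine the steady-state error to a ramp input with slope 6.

0

System type = 2 (two poles at s=0).
A type-2 system has K_v = ∞, so it tracks a ramp input with zero steady-state error.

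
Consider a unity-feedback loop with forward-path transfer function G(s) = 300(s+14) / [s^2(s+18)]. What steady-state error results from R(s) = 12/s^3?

9/175

Two free integrators in G(s): this is a type 2 system.
K_a = lim_{s→0} s^2·G(s) = 300·14 / (18) = 700/3.
r(t) = 6t^2 gives R(s) = 12/s^3.
e_ss = 12/K_a = 12/(700/3) = 9/175.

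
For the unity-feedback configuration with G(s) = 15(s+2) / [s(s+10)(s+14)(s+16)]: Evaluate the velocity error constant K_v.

System type = 1 (one pole at s=0).
K_v = lim_{s→0} s·G(s) = 15·2 / (10·14·16) = 3/224.

3/224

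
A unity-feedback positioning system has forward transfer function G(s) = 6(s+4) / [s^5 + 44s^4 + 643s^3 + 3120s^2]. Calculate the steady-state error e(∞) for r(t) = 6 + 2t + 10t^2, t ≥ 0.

The denominator has no term below 3120s^2 — 2 poles at s=0, type 2. Treating each term separately:
  • 6: tracked with zero error.
  • 2t: tracked with zero error.
  • 10t^2: e_ss = 20/K_a with K_a=1/130 → 2600.
Total e_ss = 2600.

2600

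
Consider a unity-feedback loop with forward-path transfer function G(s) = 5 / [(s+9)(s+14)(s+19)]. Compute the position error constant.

5/2394

No free integrators in G(s): this is a type 0 system.
K_p = lim_{s→0} G(s) = 5 / (9·14·19) = 5/2394.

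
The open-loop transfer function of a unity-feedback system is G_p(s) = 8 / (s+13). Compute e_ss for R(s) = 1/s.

13/21

G_p(s) has no factors of s in the denominator, so the system is type 0.
K_p = lim_{s→0} G_p(s) = 8 / (13) = 8/13.
e_ss = 1/(1 + K_p) = 1/(21/13) = 13/21.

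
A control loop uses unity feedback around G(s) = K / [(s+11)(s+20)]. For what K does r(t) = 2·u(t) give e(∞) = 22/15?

80

G(s) has no factors of s in the denominator, so the system is type 0.
K_p = lim_{s→0} G(s) = K / (11·20) = (1/220)·K.
e_ss = 2/(1 + K_p) = 22/15 ⇒ 1 + (1/220)·K = 15/11 ⇒ K = 80.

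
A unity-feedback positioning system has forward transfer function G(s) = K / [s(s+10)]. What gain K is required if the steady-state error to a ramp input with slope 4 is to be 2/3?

60

One free integrator in G(s): this is a type 1 system.
K_v = lim_{s→0} s·G(s) = K / (10) = 0.1·K.
e_ss = 4/K_v = 2/3 ⇒ K_v = 6 ⇒ K = 6/0.1 = 60.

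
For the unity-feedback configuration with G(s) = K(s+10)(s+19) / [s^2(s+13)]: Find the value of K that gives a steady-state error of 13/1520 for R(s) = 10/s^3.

80

System type = 2 (two poles at s=0).
K_a = lim_{s→0} s^2·G(s) = K·10·19 / (13) = (190/13)·K.
e_ss = 10/K_a = 13/1520 ⇒ K_a = 15200/13 ⇒ K = (15200/13)/(190/13) = 80.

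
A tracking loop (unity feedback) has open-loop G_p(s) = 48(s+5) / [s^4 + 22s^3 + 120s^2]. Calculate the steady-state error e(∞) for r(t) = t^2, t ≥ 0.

1

Lowest-order denominator term is 120s^2, so the open loop has 2 poles at the origin → type 2 system.
K_a = lim_{s→0} s^2·G_p(s) = 48·5 / 120 = 2.
r(t) = t^2 gives R(s) = 2/s^3.
e_ss = 2/K_a = 2/2 = 1.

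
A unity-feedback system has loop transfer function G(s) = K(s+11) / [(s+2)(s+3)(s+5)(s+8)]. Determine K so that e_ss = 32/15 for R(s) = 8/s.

The open loop has no poles at the origin → type 0 system.
K_p = lim_{s→0} G(s) = K·11 / (2·3·5·8) = (11/240)·K.
e_ss = 8/(1 + K_p) = 32/15 ⇒ 1 + (11/240)·K = 3.75 ⇒ K = 60.

60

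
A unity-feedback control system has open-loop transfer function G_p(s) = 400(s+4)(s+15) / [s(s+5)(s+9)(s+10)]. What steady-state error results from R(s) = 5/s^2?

System type = 1 (one pole at s=0).
K_v = lim_{s→0} s·G_p(s) = 400·4·15 / (5·9·10) = 160/3.
e_ss = 5/K_v = 5/(160/3) = 3/32.

3/32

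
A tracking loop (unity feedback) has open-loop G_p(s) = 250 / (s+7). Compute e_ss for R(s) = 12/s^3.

The open loop has no poles at the origin → type 0 system.
K_a = lim_{s→0} s^2·G_p(s) = 0; the steady-state error to this parabolic input grows without bound.

infinity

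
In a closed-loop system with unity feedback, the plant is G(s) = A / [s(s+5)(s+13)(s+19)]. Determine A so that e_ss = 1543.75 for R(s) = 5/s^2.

System type = 1 (one pole at s=0).
K_v = lim_{s→0} s·G(s) = A / (5·13·19) = (1/1235)·A.
e_ss = 5/K_v = 1543.75 ⇒ K_v = 4/1235 ⇒ A = (4/1235)/(1/1235) = 4.

4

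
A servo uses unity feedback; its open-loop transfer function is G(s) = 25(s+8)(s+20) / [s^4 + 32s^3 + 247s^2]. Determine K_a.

Lowest-order denominator term is 247s^2, so the open loop has 2 poles at the origin → type 2 system.
K_a = lim_{s→0} s^2·G(s) = 25·8·20 / 247 = 4000/247.

4000/247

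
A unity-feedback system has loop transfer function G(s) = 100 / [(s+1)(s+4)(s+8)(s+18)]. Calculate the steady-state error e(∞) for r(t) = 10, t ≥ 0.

No free integrators in G(s): this is a type 0 system.
K_p = lim_{s→0} G(s) = 100 / (1·4·8·18) = 25/144.
e_ss = 10/(1 + K_p) = 10/(169/144) = 1440/169.

1440/169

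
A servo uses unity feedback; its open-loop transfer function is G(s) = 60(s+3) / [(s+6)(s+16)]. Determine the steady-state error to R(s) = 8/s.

64/23

System type = 0 (no poles at s=0).
K_p = lim_{s→0} G(s) = 60·3 / (6·16) = 1.875.
e_ss = 8/(1 + K_p) = 8/2.875 = 64/23.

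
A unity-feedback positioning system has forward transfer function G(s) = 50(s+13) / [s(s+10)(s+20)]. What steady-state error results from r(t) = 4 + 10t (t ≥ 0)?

G(s) has one factor of s in the denominator, so the system is type 1. By superposition:
  • 4: tracked with zero error.
  • 10t: e_ss = 10/K_v with K_v=3.25 → 40/13.
Total e_ss = 40/13.

40/13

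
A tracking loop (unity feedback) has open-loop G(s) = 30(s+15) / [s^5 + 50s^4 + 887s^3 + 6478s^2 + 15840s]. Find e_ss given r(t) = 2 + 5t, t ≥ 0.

Factoring s from the denominator leaves a polynomial with constant term 15840, so the system is type 1. By superposition:
  • 2: tracked with zero error.
  • 5t: e_ss = 5/K_v with K_v=5/176 → 176.
Total e_ss = 176.

176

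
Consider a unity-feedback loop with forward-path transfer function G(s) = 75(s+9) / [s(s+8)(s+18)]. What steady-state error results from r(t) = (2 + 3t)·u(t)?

G(s) has one factor of s in the denominator, so the system is type 1. Taking each input component in turn:
  • 2: tracked with zero error.
  • 3t: e_ss = 3/K_v with K_v=4.6875 → 0.64.
Total e_ss = 0.64.

0.64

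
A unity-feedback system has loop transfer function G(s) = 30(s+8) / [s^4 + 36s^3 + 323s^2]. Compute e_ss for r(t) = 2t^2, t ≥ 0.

Lowest-order denominator term is 323s^2, so the open loop has 2 poles at the origin → type 2 system.
K_a = lim_{s→0} s^2·G(s) = 30·8 / 323 = 240/323.
r(t) = 2t^2 gives R(s) = 4/s^3.
e_ss = 4/K_a = 4/(240/323) = 323/60.

323/60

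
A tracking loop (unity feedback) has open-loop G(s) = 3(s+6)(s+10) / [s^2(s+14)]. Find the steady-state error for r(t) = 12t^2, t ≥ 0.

28/15

System type = 2 (two poles at s=0).
K_a = lim_{s→0} s^2·G(s) = 3·6·10 / (14) = 90/7.
r(t) = 12t^2 gives R(s) = 24/s^3.
e_ss = 24/K_a = 24/(90/7) = 28/15.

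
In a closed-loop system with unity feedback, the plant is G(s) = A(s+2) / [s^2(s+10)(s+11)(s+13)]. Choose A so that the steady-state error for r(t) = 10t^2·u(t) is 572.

25

The open loop has two poles at the origin → type 2 system.
K_a = lim_{s→0} s^2·G(s) = A·2 / (10·11·13) = (1/715)·A.
e_ss = 20/K_a = 572 ⇒ K_a = 5/143 ⇒ A = (5/143)/(1/715) = 25.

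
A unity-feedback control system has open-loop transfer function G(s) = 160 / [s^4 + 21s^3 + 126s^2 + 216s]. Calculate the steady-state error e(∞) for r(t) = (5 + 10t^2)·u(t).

Lowest-order denominator term is 216s, so the open loop has 1 pole at the origin → type 1 system. By superposition:
  • 5: tracked with zero error.
  • 10t^2: a type-1 system cannot track it, e_ss → ∞.
The unbounded component dominates.

infinity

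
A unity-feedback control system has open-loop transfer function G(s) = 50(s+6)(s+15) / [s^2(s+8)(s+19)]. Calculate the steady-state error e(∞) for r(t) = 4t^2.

304/1125

System type = 2 (two poles at s=0).
K_a = lim_{s→0} s^2·G(s) = 50·6·15 / (8·19) = 1125/38.
r(t) = 4t^2 gives R(s) = 8/s^3.
e_ss = 8/K_a = 8/(1125/38) = 304/1125.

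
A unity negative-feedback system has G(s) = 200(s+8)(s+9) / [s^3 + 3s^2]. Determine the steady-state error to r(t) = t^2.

The denominator has no term below 3s^2 — 2 poles at s=0, type 2.
K_a = lim_{s→0} s^2·G(s) = 200·8·9 / 3 = 4800.
r(t) = t^2 gives R(s) = 2/s^3.
e_ss = 2/K_a = 2/4800 = 1/2400.

1/2400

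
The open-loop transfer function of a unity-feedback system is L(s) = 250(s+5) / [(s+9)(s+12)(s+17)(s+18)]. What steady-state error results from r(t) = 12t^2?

infinity

System type = 0 (no poles at s=0).
For a type-0 system K_a = 0, so e_ss to a parabolic input is unbounded.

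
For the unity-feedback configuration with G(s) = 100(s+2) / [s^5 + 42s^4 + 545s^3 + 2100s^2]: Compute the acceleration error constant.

Factoring s^2 from the denominator leaves a polynomial with constant term 2100, so the system is type 2.
K_a = lim_{s→0} s^2·G(s) = 100·2 / 2100 = 2/21.

2/21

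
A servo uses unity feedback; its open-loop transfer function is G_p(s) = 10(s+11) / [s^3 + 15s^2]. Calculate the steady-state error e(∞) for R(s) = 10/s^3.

15/11

The denominator has no term below 15s^2 — 2 poles at s=0, type 2.
K_a = lim_{s→0} s^2·G_p(s) = 10·11 / 15 = 22/3.
r(t) = 5t^2 gives R(s) = 10/s^3.
e_ss = 10/K_a = 10/(22/3) = 15/11.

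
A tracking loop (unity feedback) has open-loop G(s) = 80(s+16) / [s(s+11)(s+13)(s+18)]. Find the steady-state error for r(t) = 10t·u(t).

1287/64

One free integrator in G(s): this is a type 1 system.
K_v = lim_{s→0} s·G(s) = 80·16 / (11·13·18) = 640/1287.
e_ss = 10/K_v = 10/(640/1287) = 1287/64.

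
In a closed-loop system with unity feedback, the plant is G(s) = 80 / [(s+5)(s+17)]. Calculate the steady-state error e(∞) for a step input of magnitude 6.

34/11

No free integrators in G(s): this is a type 0 system.
K_p = lim_{s→0} G(s) = 80 / (5·17) = 16/17.
e_ss = 6/(1 + K_p) = 6/(33/17) = 34/11.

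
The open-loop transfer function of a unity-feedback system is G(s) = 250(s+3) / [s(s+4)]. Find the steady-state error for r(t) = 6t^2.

System type = 1 (one pole at s=0).
For a type-1 system K_a = 0, so e_ss to a parabolic input is unbounded.

infinity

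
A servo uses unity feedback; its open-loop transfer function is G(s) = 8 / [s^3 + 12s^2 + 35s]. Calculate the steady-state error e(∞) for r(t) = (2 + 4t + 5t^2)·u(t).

infinity

The denominator has no term below 35s — 1 pole at s=0, type 1. By superposition:
  • 2: tracked with zero error.
  • 4t: e_ss = 4/K_v with K_v=8/35 → 17.5.
  • 5t^2: a type-1 system cannot track it, e_ss → ∞.
The unbounded component dominates.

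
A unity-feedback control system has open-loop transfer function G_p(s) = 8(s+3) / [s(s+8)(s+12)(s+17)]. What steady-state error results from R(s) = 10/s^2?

680

System type = 1 (one pole at s=0).
K_v = lim_{s→0} s·G_p(s) = 8·3 / (8·12·17) = 1/68.
e_ss = 10/K_v = 10/(1/68) = 680.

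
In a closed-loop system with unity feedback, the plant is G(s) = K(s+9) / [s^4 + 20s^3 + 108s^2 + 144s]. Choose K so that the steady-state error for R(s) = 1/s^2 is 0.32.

Factoring s from the denominator leaves a polynomial with constant term 144, so the system is type 1.
K_v = lim_{s→0} s·G(s) = K·9 / 144 = 0.0625·K.
e_ss = 1/K_v = 0.32 ⇒ K_v = 3.125 ⇒ K = 3.125/0.0625 = 50.

50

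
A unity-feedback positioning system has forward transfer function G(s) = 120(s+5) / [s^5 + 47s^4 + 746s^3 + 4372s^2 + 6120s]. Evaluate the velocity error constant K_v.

5/51

Factoring s from the denominator leaves a polynomial with constant term 6120, so the system is type 1.
K_v = lim_{s→0} s·G(s) = 120·5 / 6120 = 5/51.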